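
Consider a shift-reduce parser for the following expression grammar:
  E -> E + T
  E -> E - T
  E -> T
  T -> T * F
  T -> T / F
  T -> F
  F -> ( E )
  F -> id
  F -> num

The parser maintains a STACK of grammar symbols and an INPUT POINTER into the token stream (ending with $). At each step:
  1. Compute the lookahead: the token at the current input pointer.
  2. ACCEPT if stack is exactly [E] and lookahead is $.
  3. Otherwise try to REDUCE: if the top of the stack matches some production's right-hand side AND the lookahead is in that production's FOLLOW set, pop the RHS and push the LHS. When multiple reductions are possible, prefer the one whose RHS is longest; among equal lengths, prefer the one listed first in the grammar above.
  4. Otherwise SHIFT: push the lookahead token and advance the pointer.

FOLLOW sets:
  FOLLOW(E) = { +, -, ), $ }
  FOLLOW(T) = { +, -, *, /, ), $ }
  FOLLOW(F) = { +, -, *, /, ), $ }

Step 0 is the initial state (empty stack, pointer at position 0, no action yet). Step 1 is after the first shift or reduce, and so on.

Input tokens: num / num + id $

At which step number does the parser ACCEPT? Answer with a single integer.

Answer: 14

Derivation:
Step 1: shift num. Stack=[num] ptr=1 lookahead=/ remaining=[/ num + id $]
Step 2: reduce F->num. Stack=[F] ptr=1 lookahead=/ remaining=[/ num + id $]
Step 3: reduce T->F. Stack=[T] ptr=1 lookahead=/ remaining=[/ num + id $]
Step 4: shift /. Stack=[T /] ptr=2 lookahead=num remaining=[num + id $]
Step 5: shift num. Stack=[T / num] ptr=3 lookahead=+ remaining=[+ id $]
Step 6: reduce F->num. Stack=[T / F] ptr=3 lookahead=+ remaining=[+ id $]
Step 7: reduce T->T / F. Stack=[T] ptr=3 lookahead=+ remaining=[+ id $]
Step 8: reduce E->T. Stack=[E] ptr=3 lookahead=+ remaining=[+ id $]
Step 9: shift +. Stack=[E +] ptr=4 lookahead=id remaining=[id $]
Step 10: shift id. Stack=[E + id] ptr=5 lookahead=$ remaining=[$]
Step 11: reduce F->id. Stack=[E + F] ptr=5 lookahead=$ remaining=[$]
Step 12: reduce T->F. Stack=[E + T] ptr=5 lookahead=$ remaining=[$]
Step 13: reduce E->E + T. Stack=[E] ptr=5 lookahead=$ remaining=[$]
Step 14: accept. Stack=[E] ptr=5 lookahead=$ remaining=[$]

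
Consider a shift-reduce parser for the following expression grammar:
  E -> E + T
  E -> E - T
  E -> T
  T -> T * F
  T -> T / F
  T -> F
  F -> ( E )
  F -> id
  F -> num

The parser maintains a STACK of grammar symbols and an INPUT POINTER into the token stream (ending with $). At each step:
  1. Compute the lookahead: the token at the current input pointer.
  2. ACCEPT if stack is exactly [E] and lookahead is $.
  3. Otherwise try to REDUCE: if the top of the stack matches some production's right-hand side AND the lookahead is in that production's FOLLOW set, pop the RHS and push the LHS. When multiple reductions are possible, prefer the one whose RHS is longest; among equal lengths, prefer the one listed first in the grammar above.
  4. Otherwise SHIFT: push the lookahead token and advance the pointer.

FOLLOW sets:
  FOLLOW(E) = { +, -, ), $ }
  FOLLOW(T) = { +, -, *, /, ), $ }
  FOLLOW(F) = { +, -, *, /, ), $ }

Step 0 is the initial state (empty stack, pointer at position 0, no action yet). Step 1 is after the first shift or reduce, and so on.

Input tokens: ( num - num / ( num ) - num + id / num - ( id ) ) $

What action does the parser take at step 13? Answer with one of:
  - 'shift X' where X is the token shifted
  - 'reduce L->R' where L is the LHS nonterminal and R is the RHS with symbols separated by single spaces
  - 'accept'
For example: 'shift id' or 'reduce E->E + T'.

Answer: reduce F->num

Derivation:
Step 1: shift (. Stack=[(] ptr=1 lookahead=num remaining=[num - num / ( num ) - num + id / num - ( id ) ) $]
Step 2: shift num. Stack=[( num] ptr=2 lookahead=- remaining=[- num / ( num ) - num + id / num - ( id ) ) $]
Step 3: reduce F->num. Stack=[( F] ptr=2 lookahead=- remaining=[- num / ( num ) - num + id / num - ( id ) ) $]
Step 4: reduce T->F. Stack=[( T] ptr=2 lookahead=- remaining=[- num / ( num ) - num + id / num - ( id ) ) $]
Step 5: reduce E->T. Stack=[( E] ptr=2 lookahead=- remaining=[- num / ( num ) - num + id / num - ( id ) ) $]
Step 6: shift -. Stack=[( E -] ptr=3 lookahead=num remaining=[num / ( num ) - num + id / num - ( id ) ) $]
Step 7: shift num. Stack=[( E - num] ptr=4 lookahead=/ remaining=[/ ( num ) - num + id / num - ( id ) ) $]
Step 8: reduce F->num. Stack=[( E - F] ptr=4 lookahead=/ remaining=[/ ( num ) - num + id / num - ( id ) ) $]
Step 9: reduce T->F. Stack=[( E - T] ptr=4 lookahead=/ remaining=[/ ( num ) - num + id / num - ( id ) ) $]
Step 10: shift /. Stack=[( E - T /] ptr=5 lookahead=( remaining=[( num ) - num + id / num - ( id ) ) $]
Step 11: shift (. Stack=[( E - T / (] ptr=6 lookahead=num remaining=[num ) - num + id / num - ( id ) ) $]
Step 12: shift num. Stack=[( E - T / ( num] ptr=7 lookahead=) remaining=[) - num + id / num - ( id ) ) $]
Step 13: reduce F->num. Stack=[( E - T / ( F] ptr=7 lookahead=) remaining=[) - num + id / num - ( id ) ) $]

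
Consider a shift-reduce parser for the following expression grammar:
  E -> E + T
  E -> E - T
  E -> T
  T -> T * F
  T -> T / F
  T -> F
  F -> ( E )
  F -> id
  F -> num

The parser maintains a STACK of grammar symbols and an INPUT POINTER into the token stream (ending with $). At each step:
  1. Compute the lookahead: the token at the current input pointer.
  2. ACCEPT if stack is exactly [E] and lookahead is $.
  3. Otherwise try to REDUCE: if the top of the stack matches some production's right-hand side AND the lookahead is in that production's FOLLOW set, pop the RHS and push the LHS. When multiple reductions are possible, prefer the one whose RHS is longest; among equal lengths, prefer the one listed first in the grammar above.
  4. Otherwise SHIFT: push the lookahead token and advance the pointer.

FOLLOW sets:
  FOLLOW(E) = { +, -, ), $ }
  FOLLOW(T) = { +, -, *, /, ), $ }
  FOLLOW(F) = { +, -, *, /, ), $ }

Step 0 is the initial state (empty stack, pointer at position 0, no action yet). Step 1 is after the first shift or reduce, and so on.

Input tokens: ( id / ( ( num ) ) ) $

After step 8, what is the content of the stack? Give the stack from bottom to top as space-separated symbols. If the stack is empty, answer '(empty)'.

Answer: ( T / ( ( num

Derivation:
Step 1: shift (. Stack=[(] ptr=1 lookahead=id remaining=[id / ( ( num ) ) ) $]
Step 2: shift id. Stack=[( id] ptr=2 lookahead=/ remaining=[/ ( ( num ) ) ) $]
Step 3: reduce F->id. Stack=[( F] ptr=2 lookahead=/ remaining=[/ ( ( num ) ) ) $]
Step 4: reduce T->F. Stack=[( T] ptr=2 lookahead=/ remaining=[/ ( ( num ) ) ) $]
Step 5: shift /. Stack=[( T /] ptr=3 lookahead=( remaining=[( ( num ) ) ) $]
Step 6: shift (. Stack=[( T / (] ptr=4 lookahead=( remaining=[( num ) ) ) $]
Step 7: shift (. Stack=[( T / ( (] ptr=5 lookahead=num remaining=[num ) ) ) $]
Step 8: shift num. Stack=[( T / ( ( num] ptr=6 lookahead=) remaining=[) ) ) $]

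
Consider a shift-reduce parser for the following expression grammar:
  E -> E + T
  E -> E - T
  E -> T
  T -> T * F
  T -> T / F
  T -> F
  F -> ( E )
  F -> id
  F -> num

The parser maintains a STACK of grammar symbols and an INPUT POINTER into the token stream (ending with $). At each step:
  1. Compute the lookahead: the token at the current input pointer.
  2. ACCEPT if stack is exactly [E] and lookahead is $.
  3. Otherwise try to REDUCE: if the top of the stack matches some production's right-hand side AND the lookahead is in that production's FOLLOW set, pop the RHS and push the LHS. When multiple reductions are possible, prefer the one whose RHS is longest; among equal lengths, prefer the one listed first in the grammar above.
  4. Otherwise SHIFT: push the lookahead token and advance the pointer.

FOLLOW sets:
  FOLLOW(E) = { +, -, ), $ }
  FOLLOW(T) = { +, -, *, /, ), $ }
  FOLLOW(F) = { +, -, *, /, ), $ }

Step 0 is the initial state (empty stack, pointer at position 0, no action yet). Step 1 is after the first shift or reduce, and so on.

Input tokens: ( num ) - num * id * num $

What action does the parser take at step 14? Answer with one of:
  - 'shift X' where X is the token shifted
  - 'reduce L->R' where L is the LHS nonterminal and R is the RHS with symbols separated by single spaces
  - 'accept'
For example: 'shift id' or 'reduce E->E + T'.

Step 1: shift (. Stack=[(] ptr=1 lookahead=num remaining=[num ) - num * id * num $]
Step 2: shift num. Stack=[( num] ptr=2 lookahead=) remaining=[) - num * id * num $]
Step 3: reduce F->num. Stack=[( F] ptr=2 lookahead=) remaining=[) - num * id * num $]
Step 4: reduce T->F. Stack=[( T] ptr=2 lookahead=) remaining=[) - num * id * num $]
Step 5: reduce E->T. Stack=[( E] ptr=2 lookahead=) remaining=[) - num * id * num $]
Step 6: shift ). Stack=[( E )] ptr=3 lookahead=- remaining=[- num * id * num $]
Step 7: reduce F->( E ). Stack=[F] ptr=3 lookahead=- remaining=[- num * id * num $]
Step 8: reduce T->F. Stack=[T] ptr=3 lookahead=- remaining=[- num * id * num $]
Step 9: reduce E->T. Stack=[E] ptr=3 lookahead=- remaining=[- num * id * num $]
Step 10: shift -. Stack=[E -] ptr=4 lookahead=num remaining=[num * id * num $]
Step 11: shift num. Stack=[E - num] ptr=5 lookahead=* remaining=[* id * num $]
Step 12: reduce F->num. Stack=[E - F] ptr=5 lookahead=* remaining=[* id * num $]
Step 13: reduce T->F. Stack=[E - T] ptr=5 lookahead=* remaining=[* id * num $]
Step 14: shift *. Stack=[E - T *] ptr=6 lookahead=id remaining=[id * num $]

Answer: shift *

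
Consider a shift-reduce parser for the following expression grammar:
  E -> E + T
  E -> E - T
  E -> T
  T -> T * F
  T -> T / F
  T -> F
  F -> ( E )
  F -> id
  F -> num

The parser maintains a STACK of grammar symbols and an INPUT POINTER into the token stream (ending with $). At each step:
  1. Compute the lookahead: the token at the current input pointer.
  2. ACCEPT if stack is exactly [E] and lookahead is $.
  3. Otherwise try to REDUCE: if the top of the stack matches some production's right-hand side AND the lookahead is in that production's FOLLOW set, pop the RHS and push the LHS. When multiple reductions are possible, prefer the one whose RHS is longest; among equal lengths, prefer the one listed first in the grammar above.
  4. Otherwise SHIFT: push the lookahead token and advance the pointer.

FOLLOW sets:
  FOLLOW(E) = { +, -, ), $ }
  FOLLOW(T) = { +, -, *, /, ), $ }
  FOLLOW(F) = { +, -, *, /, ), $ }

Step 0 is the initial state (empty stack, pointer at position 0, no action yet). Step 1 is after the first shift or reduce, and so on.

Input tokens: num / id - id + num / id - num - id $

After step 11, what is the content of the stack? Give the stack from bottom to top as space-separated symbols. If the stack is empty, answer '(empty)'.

Answer: E - F

Derivation:
Step 1: shift num. Stack=[num] ptr=1 lookahead=/ remaining=[/ id - id + num / id - num - id $]
Step 2: reduce F->num. Stack=[F] ptr=1 lookahead=/ remaining=[/ id - id + num / id - num - id $]
Step 3: reduce T->F. Stack=[T] ptr=1 lookahead=/ remaining=[/ id - id + num / id - num - id $]
Step 4: shift /. Stack=[T /] ptr=2 lookahead=id remaining=[id - id + num / id - num - id $]
Step 5: shift id. Stack=[T / id] ptr=3 lookahead=- remaining=[- id + num / id - num - id $]
Step 6: reduce F->id. Stack=[T / F] ptr=3 lookahead=- remaining=[- id + num / id - num - id $]
Step 7: reduce T->T / F. Stack=[T] ptr=3 lookahead=- remaining=[- id + num / id - num - id $]
Step 8: reduce E->T. Stack=[E] ptr=3 lookahead=- remaining=[- id + num / id - num - id $]
Step 9: shift -. Stack=[E -] ptr=4 lookahead=id remaining=[id + num / id - num - id $]
Step 10: shift id. Stack=[E - id] ptr=5 lookahead=+ remaining=[+ num / id - num - id $]
Step 11: reduce F->id. Stack=[E - F] ptr=5 lookahead=+ remaining=[+ num / id - num - id $]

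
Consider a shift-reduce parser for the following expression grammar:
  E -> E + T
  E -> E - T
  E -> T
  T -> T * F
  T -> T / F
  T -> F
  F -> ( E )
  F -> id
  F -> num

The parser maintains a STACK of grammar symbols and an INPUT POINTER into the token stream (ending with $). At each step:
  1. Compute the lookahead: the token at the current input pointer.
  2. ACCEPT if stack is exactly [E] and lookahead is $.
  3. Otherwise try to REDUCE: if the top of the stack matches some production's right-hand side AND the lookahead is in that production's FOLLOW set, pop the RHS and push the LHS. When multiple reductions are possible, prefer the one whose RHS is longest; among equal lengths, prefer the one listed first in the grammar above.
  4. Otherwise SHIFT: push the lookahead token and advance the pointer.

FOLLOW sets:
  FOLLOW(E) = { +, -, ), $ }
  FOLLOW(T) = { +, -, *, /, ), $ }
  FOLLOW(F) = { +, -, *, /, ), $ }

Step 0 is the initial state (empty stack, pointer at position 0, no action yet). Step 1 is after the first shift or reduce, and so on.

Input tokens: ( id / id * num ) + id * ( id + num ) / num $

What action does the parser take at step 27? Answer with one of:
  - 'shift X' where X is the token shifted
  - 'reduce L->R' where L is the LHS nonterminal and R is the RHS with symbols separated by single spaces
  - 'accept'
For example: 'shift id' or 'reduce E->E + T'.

Step 1: shift (. Stack=[(] ptr=1 lookahead=id remaining=[id / id * num ) + id * ( id + num ) / num $]
Step 2: shift id. Stack=[( id] ptr=2 lookahead=/ remaining=[/ id * num ) + id * ( id + num ) / num $]
Step 3: reduce F->id. Stack=[( F] ptr=2 lookahead=/ remaining=[/ id * num ) + id * ( id + num ) / num $]
Step 4: reduce T->F. Stack=[( T] ptr=2 lookahead=/ remaining=[/ id * num ) + id * ( id + num ) / num $]
Step 5: shift /. Stack=[( T /] ptr=3 lookahead=id remaining=[id * num ) + id * ( id + num ) / num $]
Step 6: shift id. Stack=[( T / id] ptr=4 lookahead=* remaining=[* num ) + id * ( id + num ) / num $]
Step 7: reduce F->id. Stack=[( T / F] ptr=4 lookahead=* remaining=[* num ) + id * ( id + num ) / num $]
Step 8: reduce T->T / F. Stack=[( T] ptr=4 lookahead=* remaining=[* num ) + id * ( id + num ) / num $]
Step 9: shift *. Stack=[( T *] ptr=5 lookahead=num remaining=[num ) + id * ( id + num ) / num $]
Step 10: shift num. Stack=[( T * num] ptr=6 lookahead=) remaining=[) + id * ( id + num ) / num $]
Step 11: reduce F->num. Stack=[( T * F] ptr=6 lookahead=) remaining=[) + id * ( id + num ) / num $]
Step 12: reduce T->T * F. Stack=[( T] ptr=6 lookahead=) remaining=[) + id * ( id + num ) / num $]
Step 13: reduce E->T. Stack=[( E] ptr=6 lookahead=) remaining=[) + id * ( id + num ) / num $]
Step 14: shift ). Stack=[( E )] ptr=7 lookahead=+ remaining=[+ id * ( id + num ) / num $]
Step 15: reduce F->( E ). Stack=[F] ptr=7 lookahead=+ remaining=[+ id * ( id + num ) / num $]
Step 16: reduce T->F. Stack=[T] ptr=7 lookahead=+ remaining=[+ id * ( id + num ) / num $]
Step 17: reduce E->T. Stack=[E] ptr=7 lookahead=+ remaining=[+ id * ( id + num ) / num $]
Step 18: shift +. Stack=[E +] ptr=8 lookahead=id remaining=[id * ( id + num ) / num $]
Step 19: shift id. Stack=[E + id] ptr=9 lookahead=* remaining=[* ( id + num ) / num $]
Step 20: reduce F->id. Stack=[E + F] ptr=9 lookahead=* remaining=[* ( id + num ) / num $]
Step 21: reduce T->F. Stack=[E + T] ptr=9 lookahead=* remaining=[* ( id + num ) / num $]
Step 22: shift *. Stack=[E + T *] ptr=10 lookahead=( remaining=[( id + num ) / num $]
Step 23: shift (. Stack=[E + T * (] ptr=11 lookahead=id remaining=[id + num ) / num $]
Step 24: shift id. Stack=[E + T * ( id] ptr=12 lookahead=+ remaining=[+ num ) / num $]
Step 25: reduce F->id. Stack=[E + T * ( F] ptr=12 lookahead=+ remaining=[+ num ) / num $]
Step 26: reduce T->F. Stack=[E + T * ( T] ptr=12 lookahead=+ remaining=[+ num ) / num $]
Step 27: reduce E->T. Stack=[E + T * ( E] ptr=12 lookahead=+ remaining=[+ num ) / num $]

Answer: reduce E->T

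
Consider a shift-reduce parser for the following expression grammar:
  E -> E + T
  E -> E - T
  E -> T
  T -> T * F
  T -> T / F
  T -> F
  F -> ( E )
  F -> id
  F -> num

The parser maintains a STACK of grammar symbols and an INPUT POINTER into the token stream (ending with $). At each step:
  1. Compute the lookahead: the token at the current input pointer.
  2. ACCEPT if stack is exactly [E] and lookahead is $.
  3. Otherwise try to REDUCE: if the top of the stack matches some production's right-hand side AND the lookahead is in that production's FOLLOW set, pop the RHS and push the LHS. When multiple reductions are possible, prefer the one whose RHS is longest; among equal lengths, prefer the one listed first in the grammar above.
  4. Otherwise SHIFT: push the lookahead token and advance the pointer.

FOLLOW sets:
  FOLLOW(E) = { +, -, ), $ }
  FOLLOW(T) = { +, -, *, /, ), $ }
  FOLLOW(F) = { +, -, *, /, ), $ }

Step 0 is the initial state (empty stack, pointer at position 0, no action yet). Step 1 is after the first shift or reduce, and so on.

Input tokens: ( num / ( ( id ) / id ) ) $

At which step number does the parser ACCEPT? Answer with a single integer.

Step 1: shift (. Stack=[(] ptr=1 lookahead=num remaining=[num / ( ( id ) / id ) ) $]
Step 2: shift num. Stack=[( num] ptr=2 lookahead=/ remaining=[/ ( ( id ) / id ) ) $]
Step 3: reduce F->num. Stack=[( F] ptr=2 lookahead=/ remaining=[/ ( ( id ) / id ) ) $]
Step 4: reduce T->F. Stack=[( T] ptr=2 lookahead=/ remaining=[/ ( ( id ) / id ) ) $]
Step 5: shift /. Stack=[( T /] ptr=3 lookahead=( remaining=[( ( id ) / id ) ) $]
Step 6: shift (. Stack=[( T / (] ptr=4 lookahead=( remaining=[( id ) / id ) ) $]
Step 7: shift (. Stack=[( T / ( (] ptr=5 lookahead=id remaining=[id ) / id ) ) $]
Step 8: shift id. Stack=[( T / ( ( id] ptr=6 lookahead=) remaining=[) / id ) ) $]
Step 9: reduce F->id. Stack=[( T / ( ( F] ptr=6 lookahead=) remaining=[) / id ) ) $]
Step 10: reduce T->F. Stack=[( T / ( ( T] ptr=6 lookahead=) remaining=[) / id ) ) $]
Step 11: reduce E->T. Stack=[( T / ( ( E] ptr=6 lookahead=) remaining=[) / id ) ) $]
Step 12: shift ). Stack=[( T / ( ( E )] ptr=7 lookahead=/ remaining=[/ id ) ) $]
Step 13: reduce F->( E ). Stack=[( T / ( F] ptr=7 lookahead=/ remaining=[/ id ) ) $]
Step 14: reduce T->F. Stack=[( T / ( T] ptr=7 lookahead=/ remaining=[/ id ) ) $]
Step 15: shift /. Stack=[( T / ( T /] ptr=8 lookahead=id remaining=[id ) ) $]
Step 16: shift id. Stack=[( T / ( T / id] ptr=9 lookahead=) remaining=[) ) $]
Step 17: reduce F->id. Stack=[( T / ( T / F] ptr=9 lookahead=) remaining=[) ) $]
Step 18: reduce T->T / F. Stack=[( T / ( T] ptr=9 lookahead=) remaining=[) ) $]
Step 19: reduce E->T. Stack=[( T / ( E] ptr=9 lookahead=) remaining=[) ) $]
Step 20: shift ). Stack=[( T / ( E )] ptr=10 lookahead=) remaining=[) $]
Step 21: reduce F->( E ). Stack=[( T / F] ptr=10 lookahead=) remaining=[) $]
Step 22: reduce T->T / F. Stack=[( T] ptr=10 lookahead=) remaining=[) $]
Step 23: reduce E->T. Stack=[( E] ptr=10 lookahead=) remaining=[) $]
Step 24: shift ). Stack=[( E )] ptr=11 lookahead=$ remaining=[$]
Step 25: reduce F->( E ). Stack=[F] ptr=11 lookahead=$ remaining=[$]
Step 26: reduce T->F. Stack=[T] ptr=11 lookahead=$ remaining=[$]
Step 27: reduce E->T. Stack=[E] ptr=11 lookahead=$ remaining=[$]
Step 28: accept. Stack=[E] ptr=11 lookahead=$ remaining=[$]

Answer: 28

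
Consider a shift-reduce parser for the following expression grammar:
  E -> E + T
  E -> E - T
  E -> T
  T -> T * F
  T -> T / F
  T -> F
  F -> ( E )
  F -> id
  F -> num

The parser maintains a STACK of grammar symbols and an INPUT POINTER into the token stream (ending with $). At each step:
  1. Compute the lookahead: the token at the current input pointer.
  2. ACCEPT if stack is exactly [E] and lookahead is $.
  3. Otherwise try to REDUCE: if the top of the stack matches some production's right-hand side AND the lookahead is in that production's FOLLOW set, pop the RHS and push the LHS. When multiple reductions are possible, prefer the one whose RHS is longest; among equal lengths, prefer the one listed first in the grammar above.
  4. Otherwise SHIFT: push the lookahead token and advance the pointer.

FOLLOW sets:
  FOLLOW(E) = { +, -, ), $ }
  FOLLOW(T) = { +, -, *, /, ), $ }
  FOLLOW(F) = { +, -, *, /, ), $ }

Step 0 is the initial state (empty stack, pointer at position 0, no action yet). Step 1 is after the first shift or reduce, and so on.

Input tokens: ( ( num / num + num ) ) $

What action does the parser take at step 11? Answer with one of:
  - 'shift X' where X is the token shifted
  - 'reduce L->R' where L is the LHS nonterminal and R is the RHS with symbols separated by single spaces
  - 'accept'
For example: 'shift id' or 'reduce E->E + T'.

Step 1: shift (. Stack=[(] ptr=1 lookahead=( remaining=[( num / num + num ) ) $]
Step 2: shift (. Stack=[( (] ptr=2 lookahead=num remaining=[num / num + num ) ) $]
Step 3: shift num. Stack=[( ( num] ptr=3 lookahead=/ remaining=[/ num + num ) ) $]
Step 4: reduce F->num. Stack=[( ( F] ptr=3 lookahead=/ remaining=[/ num + num ) ) $]
Step 5: reduce T->F. Stack=[( ( T] ptr=3 lookahead=/ remaining=[/ num + num ) ) $]
Step 6: shift /. Stack=[( ( T /] ptr=4 lookahead=num remaining=[num + num ) ) $]
Step 7: shift num. Stack=[( ( T / num] ptr=5 lookahead=+ remaining=[+ num ) ) $]
Step 8: reduce F->num. Stack=[( ( T / F] ptr=5 lookahead=+ remaining=[+ num ) ) $]
Step 9: reduce T->T / F. Stack=[( ( T] ptr=5 lookahead=+ remaining=[+ num ) ) $]
Step 10: reduce E->T. Stack=[( ( E] ptr=5 lookahead=+ remaining=[+ num ) ) $]
Step 11: shift +. Stack=[( ( E +] ptr=6 lookahead=num remaining=[num ) ) $]

Answer: shift +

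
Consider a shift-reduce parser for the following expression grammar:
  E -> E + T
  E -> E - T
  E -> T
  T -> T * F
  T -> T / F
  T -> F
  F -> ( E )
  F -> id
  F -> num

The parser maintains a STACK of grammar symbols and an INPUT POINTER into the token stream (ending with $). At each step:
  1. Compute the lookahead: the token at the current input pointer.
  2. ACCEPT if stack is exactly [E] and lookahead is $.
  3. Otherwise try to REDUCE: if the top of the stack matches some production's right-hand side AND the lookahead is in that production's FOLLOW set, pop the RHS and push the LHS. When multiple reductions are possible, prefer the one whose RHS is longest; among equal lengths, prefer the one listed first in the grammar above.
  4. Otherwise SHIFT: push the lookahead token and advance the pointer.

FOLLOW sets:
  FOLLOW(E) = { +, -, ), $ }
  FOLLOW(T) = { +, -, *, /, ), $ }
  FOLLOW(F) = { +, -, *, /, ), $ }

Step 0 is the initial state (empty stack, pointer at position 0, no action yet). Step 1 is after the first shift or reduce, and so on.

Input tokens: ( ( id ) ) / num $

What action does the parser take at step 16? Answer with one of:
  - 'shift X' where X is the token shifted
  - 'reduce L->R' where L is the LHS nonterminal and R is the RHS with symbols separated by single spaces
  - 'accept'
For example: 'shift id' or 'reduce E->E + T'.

Answer: reduce F->num

Derivation:
Step 1: shift (. Stack=[(] ptr=1 lookahead=( remaining=[( id ) ) / num $]
Step 2: shift (. Stack=[( (] ptr=2 lookahead=id remaining=[id ) ) / num $]
Step 3: shift id. Stack=[( ( id] ptr=3 lookahead=) remaining=[) ) / num $]
Step 4: reduce F->id. Stack=[( ( F] ptr=3 lookahead=) remaining=[) ) / num $]
Step 5: reduce T->F. Stack=[( ( T] ptr=3 lookahead=) remaining=[) ) / num $]
Step 6: reduce E->T. Stack=[( ( E] ptr=3 lookahead=) remaining=[) ) / num $]
Step 7: shift ). Stack=[( ( E )] ptr=4 lookahead=) remaining=[) / num $]
Step 8: reduce F->( E ). Stack=[( F] ptr=4 lookahead=) remaining=[) / num $]
Step 9: reduce T->F. Stack=[( T] ptr=4 lookahead=) remaining=[) / num $]
Step 10: reduce E->T. Stack=[( E] ptr=4 lookahead=) remaining=[) / num $]
Step 11: shift ). Stack=[( E )] ptr=5 lookahead=/ remaining=[/ num $]
Step 12: reduce F->( E ). Stack=[F] ptr=5 lookahead=/ remaining=[/ num $]
Step 13: reduce T->F. Stack=[T] ptr=5 lookahead=/ remaining=[/ num $]
Step 14: shift /. Stack=[T /] ptr=6 lookahead=num remaining=[num $]
Step 15: shift num. Stack=[T / num] ptr=7 lookahead=$ remaining=[$]
Step 16: reduce F->num. Stack=[T / F] ptr=7 lookahead=$ remaining=[$]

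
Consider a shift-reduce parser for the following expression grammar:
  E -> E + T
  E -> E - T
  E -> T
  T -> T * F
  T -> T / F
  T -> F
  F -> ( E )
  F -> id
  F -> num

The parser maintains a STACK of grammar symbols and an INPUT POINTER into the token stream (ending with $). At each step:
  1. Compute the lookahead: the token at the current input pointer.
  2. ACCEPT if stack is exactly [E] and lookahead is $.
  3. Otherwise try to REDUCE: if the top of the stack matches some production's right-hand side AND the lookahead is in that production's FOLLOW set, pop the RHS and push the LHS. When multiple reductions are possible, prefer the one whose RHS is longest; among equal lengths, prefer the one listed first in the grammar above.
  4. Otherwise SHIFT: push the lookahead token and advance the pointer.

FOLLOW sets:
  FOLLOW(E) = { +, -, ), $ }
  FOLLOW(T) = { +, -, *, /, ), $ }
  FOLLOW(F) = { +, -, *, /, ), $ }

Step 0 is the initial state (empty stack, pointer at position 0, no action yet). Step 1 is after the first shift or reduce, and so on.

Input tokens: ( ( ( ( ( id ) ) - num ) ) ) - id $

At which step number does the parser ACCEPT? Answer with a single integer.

Answer: 40

Derivation:
Step 1: shift (. Stack=[(] ptr=1 lookahead=( remaining=[( ( ( ( id ) ) - num ) ) ) - id $]
Step 2: shift (. Stack=[( (] ptr=2 lookahead=( remaining=[( ( ( id ) ) - num ) ) ) - id $]
Step 3: shift (. Stack=[( ( (] ptr=3 lookahead=( remaining=[( ( id ) ) - num ) ) ) - id $]
Step 4: shift (. Stack=[( ( ( (] ptr=4 lookahead=( remaining=[( id ) ) - num ) ) ) - id $]
Step 5: shift (. Stack=[( ( ( ( (] ptr=5 lookahead=id remaining=[id ) ) - num ) ) ) - id $]
Step 6: shift id. Stack=[( ( ( ( ( id] ptr=6 lookahead=) remaining=[) ) - num ) ) ) - id $]
Step 7: reduce F->id. Stack=[( ( ( ( ( F] ptr=6 lookahead=) remaining=[) ) - num ) ) ) - id $]
Step 8: reduce T->F. Stack=[( ( ( ( ( T] ptr=6 lookahead=) remaining=[) ) - num ) ) ) - id $]
Step 9: reduce E->T. Stack=[( ( ( ( ( E] ptr=6 lookahead=) remaining=[) ) - num ) ) ) - id $]
Step 10: shift ). Stack=[( ( ( ( ( E )] ptr=7 lookahead=) remaining=[) - num ) ) ) - id $]
Step 11: reduce F->( E ). Stack=[( ( ( ( F] ptr=7 lookahead=) remaining=[) - num ) ) ) - id $]
Step 12: reduce T->F. Stack=[( ( ( ( T] ptr=7 lookahead=) remaining=[) - num ) ) ) - id $]
Step 13: reduce E->T. Stack=[( ( ( ( E] ptr=7 lookahead=) remaining=[) - num ) ) ) - id $]
Step 14: shift ). Stack=[( ( ( ( E )] ptr=8 lookahead=- remaining=[- num ) ) ) - id $]
Step 15: reduce F->( E ). Stack=[( ( ( F] ptr=8 lookahead=- remaining=[- num ) ) ) - id $]
Step 16: reduce T->F. Stack=[( ( ( T] ptr=8 lookahead=- remaining=[- num ) ) ) - id $]
Step 17: reduce E->T. Stack=[( ( ( E] ptr=8 lookahead=- remaining=[- num ) ) ) - id $]
Step 18: shift -. Stack=[( ( ( E -] ptr=9 lookahead=num remaining=[num ) ) ) - id $]
Step 19: shift num. Stack=[( ( ( E - num] ptr=10 lookahead=) remaining=[) ) ) - id $]
Step 20: reduce F->num. Stack=[( ( ( E - F] ptr=10 lookahead=) remaining=[) ) ) - id $]
Step 21: reduce T->F. Stack=[( ( ( E - T] ptr=10 lookahead=) remaining=[) ) ) - id $]
Step 22: reduce E->E - T. Stack=[( ( ( E] ptr=10 lookahead=) remaining=[) ) ) - id $]
Step 23: shift ). Stack=[( ( ( E )] ptr=11 lookahead=) remaining=[) ) - id $]
Step 24: reduce F->( E ). Stack=[( ( F] ptr=11 lookahead=) remaining=[) ) - id $]
Step 25: reduce T->F. Stack=[( ( T] ptr=11 lookahead=) remaining=[) ) - id $]
Step 26: reduce E->T. Stack=[( ( E] ptr=11 lookahead=) remaining=[) ) - id $]
Step 27: shift ). Stack=[( ( E )] ptr=12 lookahead=) remaining=[) - id $]
Step 28: reduce F->( E ). Stack=[( F] ptr=12 lookahead=) remaining=[) - id $]
Step 29: reduce T->F. Stack=[( T] ptr=12 lookahead=) remaining=[) - id $]
Step 30: reduce E->T. Stack=[( E] ptr=12 lookahead=) remaining=[) - id $]
Step 31: shift ). Stack=[( E )] ptr=13 lookahead=- remaining=[- id $]
Step 32: reduce F->( E ). Stack=[F] ptr=13 lookahead=- remaining=[- id $]
Step 33: reduce T->F. Stack=[T] ptr=13 lookahead=- remaining=[- id $]
Step 34: reduce E->T. Stack=[E] ptr=13 lookahead=- remaining=[- id $]
Step 35: shift -. Stack=[E -] ptr=14 lookahead=id remaining=[id $]
Step 36: shift id. Stack=[E - id] ptr=15 lookahead=$ remaining=[$]
Step 37: reduce F->id. Stack=[E - F] ptr=15 lookahead=$ remaining=[$]
Step 38: reduce T->F. Stack=[E - T] ptr=15 lookahead=$ remaining=[$]
Step 39: reduce E->E - T. Stack=[E] ptr=15 lookahead=$ remaining=[$]
Step 40: accept. Stack=[E] ptr=15 lookahead=$ remaining=[$]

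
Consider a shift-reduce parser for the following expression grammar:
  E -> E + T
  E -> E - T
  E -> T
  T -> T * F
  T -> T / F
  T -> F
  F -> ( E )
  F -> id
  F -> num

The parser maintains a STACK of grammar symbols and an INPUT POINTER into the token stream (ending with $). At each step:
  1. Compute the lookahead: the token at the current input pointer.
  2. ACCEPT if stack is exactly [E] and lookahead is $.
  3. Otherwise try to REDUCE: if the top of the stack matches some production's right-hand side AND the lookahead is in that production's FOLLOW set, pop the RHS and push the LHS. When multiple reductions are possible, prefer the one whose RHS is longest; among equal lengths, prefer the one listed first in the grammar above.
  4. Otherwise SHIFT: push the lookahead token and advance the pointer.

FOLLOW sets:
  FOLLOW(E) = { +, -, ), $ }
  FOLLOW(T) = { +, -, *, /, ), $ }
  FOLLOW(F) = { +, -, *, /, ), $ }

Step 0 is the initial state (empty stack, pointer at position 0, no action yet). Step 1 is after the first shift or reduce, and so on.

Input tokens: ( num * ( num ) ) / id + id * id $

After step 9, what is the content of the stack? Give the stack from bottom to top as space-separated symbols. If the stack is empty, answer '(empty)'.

Step 1: shift (. Stack=[(] ptr=1 lookahead=num remaining=[num * ( num ) ) / id + id * id $]
Step 2: shift num. Stack=[( num] ptr=2 lookahead=* remaining=[* ( num ) ) / id + id * id $]
Step 3: reduce F->num. Stack=[( F] ptr=2 lookahead=* remaining=[* ( num ) ) / id + id * id $]
Step 4: reduce T->F. Stack=[( T] ptr=2 lookahead=* remaining=[* ( num ) ) / id + id * id $]
Step 5: shift *. Stack=[( T *] ptr=3 lookahead=( remaining=[( num ) ) / id + id * id $]
Step 6: shift (. Stack=[( T * (] ptr=4 lookahead=num remaining=[num ) ) / id + id * id $]
Step 7: shift num. Stack=[( T * ( num] ptr=5 lookahead=) remaining=[) ) / id + id * id $]
Step 8: reduce F->num. Stack=[( T * ( F] ptr=5 lookahead=) remaining=[) ) / id + id * id $]
Step 9: reduce T->F. Stack=[( T * ( T] ptr=5 lookahead=) remaining=[) ) / id + id * id $]

Answer: ( T * ( T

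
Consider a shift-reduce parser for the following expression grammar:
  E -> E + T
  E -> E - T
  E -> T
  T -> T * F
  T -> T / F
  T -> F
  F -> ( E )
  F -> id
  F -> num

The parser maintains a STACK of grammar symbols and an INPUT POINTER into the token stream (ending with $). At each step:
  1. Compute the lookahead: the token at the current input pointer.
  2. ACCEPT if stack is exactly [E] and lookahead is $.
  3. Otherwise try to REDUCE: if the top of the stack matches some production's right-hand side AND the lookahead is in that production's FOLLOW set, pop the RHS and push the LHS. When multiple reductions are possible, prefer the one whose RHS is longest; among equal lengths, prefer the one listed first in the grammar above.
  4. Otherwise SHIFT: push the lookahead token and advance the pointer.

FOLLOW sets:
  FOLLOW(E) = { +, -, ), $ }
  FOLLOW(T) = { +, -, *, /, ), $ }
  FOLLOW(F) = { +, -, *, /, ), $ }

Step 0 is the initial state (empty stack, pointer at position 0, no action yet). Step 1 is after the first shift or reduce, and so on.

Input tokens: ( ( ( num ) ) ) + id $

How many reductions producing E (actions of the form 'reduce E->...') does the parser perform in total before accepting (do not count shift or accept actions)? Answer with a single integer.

Answer: 5

Derivation:
Step 1: shift (. Stack=[(] ptr=1 lookahead=( remaining=[( ( num ) ) ) + id $]
Step 2: shift (. Stack=[( (] ptr=2 lookahead=( remaining=[( num ) ) ) + id $]
Step 3: shift (. Stack=[( ( (] ptr=3 lookahead=num remaining=[num ) ) ) + id $]
Step 4: shift num. Stack=[( ( ( num] ptr=4 lookahead=) remaining=[) ) ) + id $]
Step 5: reduce F->num. Stack=[( ( ( F] ptr=4 lookahead=) remaining=[) ) ) + id $]
Step 6: reduce T->F. Stack=[( ( ( T] ptr=4 lookahead=) remaining=[) ) ) + id $]
Step 7: reduce E->T. Stack=[( ( ( E] ptr=4 lookahead=) remaining=[) ) ) + id $]
Step 8: shift ). Stack=[( ( ( E )] ptr=5 lookahead=) remaining=[) ) + id $]
Step 9: reduce F->( E ). Stack=[( ( F] ptr=5 lookahead=) remaining=[) ) + id $]
Step 10: reduce T->F. Stack=[( ( T] ptr=5 lookahead=) remaining=[) ) + id $]
Step 11: reduce E->T. Stack=[( ( E] ptr=5 lookahead=) remaining=[) ) + id $]
Step 12: shift ). Stack=[( ( E )] ptr=6 lookahead=) remaining=[) + id $]
Step 13: reduce F->( E ). Stack=[( F] ptr=6 lookahead=) remaining=[) + id $]
Step 14: reduce T->F. Stack=[( T] ptr=6 lookahead=) remaining=[) + id $]
Step 15: reduce E->T. Stack=[( E] ptr=6 lookahead=) remaining=[) + id $]
Step 16: shift ). Stack=[( E )] ptr=7 lookahead=+ remaining=[+ id $]
Step 17: reduce F->( E ). Stack=[F] ptr=7 lookahead=+ remaining=[+ id $]
Step 18: reduce T->F. Stack=[T] ptr=7 lookahead=+ remaining=[+ id $]
Step 19: reduce E->T. Stack=[E] ptr=7 lookahead=+ remaining=[+ id $]
Step 20: shift +. Stack=[E +] ptr=8 lookahead=id remaining=[id $]
Step 21: shift id. Stack=[E + id] ptr=9 lookahead=$ remaining=[$]
Step 22: reduce F->id. Stack=[E + F] ptr=9 lookahead=$ remaining=[$]
Step 23: reduce T->F. Stack=[E + T] ptr=9 lookahead=$ remaining=[$]
Step 24: reduce E->E + T. Stack=[E] ptr=9 lookahead=$ remaining=[$]
Step 25: accept. Stack=[E] ptr=9 lookahead=$ remaining=[$]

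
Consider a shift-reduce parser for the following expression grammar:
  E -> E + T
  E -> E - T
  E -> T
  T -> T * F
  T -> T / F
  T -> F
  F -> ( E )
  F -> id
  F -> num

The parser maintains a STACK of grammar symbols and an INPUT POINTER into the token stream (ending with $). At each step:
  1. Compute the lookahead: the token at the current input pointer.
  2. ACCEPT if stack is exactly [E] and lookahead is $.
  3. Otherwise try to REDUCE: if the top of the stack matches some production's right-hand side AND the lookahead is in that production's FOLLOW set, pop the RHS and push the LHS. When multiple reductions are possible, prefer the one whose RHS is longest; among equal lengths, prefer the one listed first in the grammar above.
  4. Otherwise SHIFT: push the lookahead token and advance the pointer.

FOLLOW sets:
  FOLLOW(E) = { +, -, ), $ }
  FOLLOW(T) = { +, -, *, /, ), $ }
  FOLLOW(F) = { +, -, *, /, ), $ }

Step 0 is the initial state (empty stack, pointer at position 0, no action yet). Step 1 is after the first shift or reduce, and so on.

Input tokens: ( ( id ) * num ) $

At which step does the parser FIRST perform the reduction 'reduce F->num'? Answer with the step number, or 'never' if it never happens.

Answer: 12

Derivation:
Step 1: shift (. Stack=[(] ptr=1 lookahead=( remaining=[( id ) * num ) $]
Step 2: shift (. Stack=[( (] ptr=2 lookahead=id remaining=[id ) * num ) $]
Step 3: shift id. Stack=[( ( id] ptr=3 lookahead=) remaining=[) * num ) $]
Step 4: reduce F->id. Stack=[( ( F] ptr=3 lookahead=) remaining=[) * num ) $]
Step 5: reduce T->F. Stack=[( ( T] ptr=3 lookahead=) remaining=[) * num ) $]
Step 6: reduce E->T. Stack=[( ( E] ptr=3 lookahead=) remaining=[) * num ) $]
Step 7: shift ). Stack=[( ( E )] ptr=4 lookahead=* remaining=[* num ) $]
Step 8: reduce F->( E ). Stack=[( F] ptr=4 lookahead=* remaining=[* num ) $]
Step 9: reduce T->F. Stack=[( T] ptr=4 lookahead=* remaining=[* num ) $]
Step 10: shift *. Stack=[( T *] ptr=5 lookahead=num remaining=[num ) $]
Step 11: shift num. Stack=[( T * num] ptr=6 lookahead=) remaining=[) $]
Step 12: reduce F->num. Stack=[( T * F] ptr=6 lookahead=) remaining=[) $]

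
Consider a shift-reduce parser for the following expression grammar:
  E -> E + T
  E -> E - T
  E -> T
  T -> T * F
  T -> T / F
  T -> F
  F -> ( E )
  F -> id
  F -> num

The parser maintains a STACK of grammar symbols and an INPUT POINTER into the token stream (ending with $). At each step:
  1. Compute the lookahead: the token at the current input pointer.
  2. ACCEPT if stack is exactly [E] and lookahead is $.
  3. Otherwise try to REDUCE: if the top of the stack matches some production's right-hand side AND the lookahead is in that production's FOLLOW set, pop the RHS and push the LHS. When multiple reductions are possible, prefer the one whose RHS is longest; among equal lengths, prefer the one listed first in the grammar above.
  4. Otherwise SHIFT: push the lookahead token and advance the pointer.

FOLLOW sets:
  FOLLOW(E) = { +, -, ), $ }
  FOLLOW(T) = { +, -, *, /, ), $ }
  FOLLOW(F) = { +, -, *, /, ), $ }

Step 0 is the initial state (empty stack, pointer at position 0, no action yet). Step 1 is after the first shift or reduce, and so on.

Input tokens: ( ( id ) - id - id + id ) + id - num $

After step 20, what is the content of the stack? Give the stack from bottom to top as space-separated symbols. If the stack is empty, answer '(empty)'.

Step 1: shift (. Stack=[(] ptr=1 lookahead=( remaining=[( id ) - id - id + id ) + id - num $]
Step 2: shift (. Stack=[( (] ptr=2 lookahead=id remaining=[id ) - id - id + id ) + id - num $]
Step 3: shift id. Stack=[( ( id] ptr=3 lookahead=) remaining=[) - id - id + id ) + id - num $]
Step 4: reduce F->id. Stack=[( ( F] ptr=3 lookahead=) remaining=[) - id - id + id ) + id - num $]
Step 5: reduce T->F. Stack=[( ( T] ptr=3 lookahead=) remaining=[) - id - id + id ) + id - num $]
Step 6: reduce E->T. Stack=[( ( E] ptr=3 lookahead=) remaining=[) - id - id + id ) + id - num $]
Step 7: shift ). Stack=[( ( E )] ptr=4 lookahead=- remaining=[- id - id + id ) + id - num $]
Step 8: reduce F->( E ). Stack=[( F] ptr=4 lookahead=- remaining=[- id - id + id ) + id - num $]
Step 9: reduce T->F. Stack=[( T] ptr=4 lookahead=- remaining=[- id - id + id ) + id - num $]
Step 10: reduce E->T. Stack=[( E] ptr=4 lookahead=- remaining=[- id - id + id ) + id - num $]
Step 11: shift -. Stack=[( E -] ptr=5 lookahead=id remaining=[id - id + id ) + id - num $]
Step 12: shift id. Stack=[( E - id] ptr=6 lookahead=- remaining=[- id + id ) + id - num $]
Step 13: reduce F->id. Stack=[( E - F] ptr=6 lookahead=- remaining=[- id + id ) + id - num $]
Step 14: reduce T->F. Stack=[( E - T] ptr=6 lookahead=- remaining=[- id + id ) + id - num $]
Step 15: reduce E->E - T. Stack=[( E] ptr=6 lookahead=- remaining=[- id + id ) + id - num $]
Step 16: shift -. Stack=[( E -] ptr=7 lookahead=id remaining=[id + id ) + id - num $]
Step 17: shift id. Stack=[( E - id] ptr=8 lookahead=+ remaining=[+ id ) + id - num $]
Step 18: reduce F->id. Stack=[( E - F] ptr=8 lookahead=+ remaining=[+ id ) + id - num $]
Step 19: reduce T->F. Stack=[( E - T] ptr=8 lookahead=+ remaining=[+ id ) + id - num $]
Step 20: reduce E->E - T. Stack=[( E] ptr=8 lookahead=+ remaining=[+ id ) + id - num $]

Answer: ( E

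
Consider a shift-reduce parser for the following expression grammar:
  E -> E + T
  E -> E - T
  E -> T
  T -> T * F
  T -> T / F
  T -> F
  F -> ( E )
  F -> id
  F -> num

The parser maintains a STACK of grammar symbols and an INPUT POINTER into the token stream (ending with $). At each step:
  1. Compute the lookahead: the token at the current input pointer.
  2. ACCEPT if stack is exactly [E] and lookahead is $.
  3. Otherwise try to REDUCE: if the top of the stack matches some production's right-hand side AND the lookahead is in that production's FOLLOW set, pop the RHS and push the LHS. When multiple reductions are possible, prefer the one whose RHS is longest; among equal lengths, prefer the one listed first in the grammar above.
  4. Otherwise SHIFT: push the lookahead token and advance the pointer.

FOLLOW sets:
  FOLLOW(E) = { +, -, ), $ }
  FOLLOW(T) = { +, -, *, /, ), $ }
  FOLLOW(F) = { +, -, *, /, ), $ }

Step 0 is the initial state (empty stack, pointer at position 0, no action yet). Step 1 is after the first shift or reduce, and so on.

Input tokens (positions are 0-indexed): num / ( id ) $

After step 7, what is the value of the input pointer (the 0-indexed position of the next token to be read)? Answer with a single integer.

Step 1: shift num. Stack=[num] ptr=1 lookahead=/ remaining=[/ ( id ) $]
Step 2: reduce F->num. Stack=[F] ptr=1 lookahead=/ remaining=[/ ( id ) $]
Step 3: reduce T->F. Stack=[T] ptr=1 lookahead=/ remaining=[/ ( id ) $]
Step 4: shift /. Stack=[T /] ptr=2 lookahead=( remaining=[( id ) $]
Step 5: shift (. Stack=[T / (] ptr=3 lookahead=id remaining=[id ) $]
Step 6: shift id. Stack=[T / ( id] ptr=4 lookahead=) remaining=[) $]
Step 7: reduce F->id. Stack=[T / ( F] ptr=4 lookahead=) remaining=[) $]

Answer: 4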